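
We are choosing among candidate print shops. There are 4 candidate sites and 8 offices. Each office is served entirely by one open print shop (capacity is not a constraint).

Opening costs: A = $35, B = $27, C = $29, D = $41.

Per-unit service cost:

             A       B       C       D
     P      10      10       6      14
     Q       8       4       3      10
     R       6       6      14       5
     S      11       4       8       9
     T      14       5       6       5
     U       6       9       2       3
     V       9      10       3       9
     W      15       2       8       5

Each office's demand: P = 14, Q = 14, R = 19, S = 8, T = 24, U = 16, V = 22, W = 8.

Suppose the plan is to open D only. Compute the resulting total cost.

Each office is assigned to its cheapest site among the open ones.
{D}: P→D 14·14=196, Q→D 10·14=140, R→D 5·19=95, S→D 9·8=72, T→D 5·24=120, U→D 3·16=48, V→D 9·22=198, W→D 5·8=40. Service 909; fixed 41; total 950.

Total cost: 950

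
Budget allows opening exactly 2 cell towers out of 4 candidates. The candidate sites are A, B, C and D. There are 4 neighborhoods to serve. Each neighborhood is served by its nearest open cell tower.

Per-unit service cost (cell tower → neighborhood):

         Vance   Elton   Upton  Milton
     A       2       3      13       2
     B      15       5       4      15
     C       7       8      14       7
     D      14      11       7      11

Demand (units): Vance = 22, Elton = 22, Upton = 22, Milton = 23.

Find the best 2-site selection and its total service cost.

With exactly 2 open, each neighborhood uses its cheapest among the chosen.
{A, B}: Vance→A 2·22=44, Elton→A 3·22=66, Upton→B 4·22=88, Milton→A 2·23=46. Service cost 244.
{A, D}: service cost 310
{A, C}: service cost 442
Among all 6 size-2 choices, {A, B} is lowest.

Choose A and B; total service cost 244.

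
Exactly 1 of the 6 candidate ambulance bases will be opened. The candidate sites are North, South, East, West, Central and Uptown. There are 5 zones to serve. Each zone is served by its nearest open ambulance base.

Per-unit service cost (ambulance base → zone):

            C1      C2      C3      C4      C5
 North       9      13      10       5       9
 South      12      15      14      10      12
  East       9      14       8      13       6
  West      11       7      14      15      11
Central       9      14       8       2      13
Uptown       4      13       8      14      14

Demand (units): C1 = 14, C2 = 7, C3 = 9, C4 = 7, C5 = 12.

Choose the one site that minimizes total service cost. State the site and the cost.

Choose North only; total service cost 450.

With exactly 1 open, each zone uses its cheapest among the chosen.
{North}: C1→North 9·14=126, C2→North 13·7=91, C3→North 10·9=90, C4→North 5·7=35, C5→North 9·12=108. Service cost 450.
{East}: service cost 459
{Central}: service cost 466
Among all 6 size-1 choices, {North} is lowest.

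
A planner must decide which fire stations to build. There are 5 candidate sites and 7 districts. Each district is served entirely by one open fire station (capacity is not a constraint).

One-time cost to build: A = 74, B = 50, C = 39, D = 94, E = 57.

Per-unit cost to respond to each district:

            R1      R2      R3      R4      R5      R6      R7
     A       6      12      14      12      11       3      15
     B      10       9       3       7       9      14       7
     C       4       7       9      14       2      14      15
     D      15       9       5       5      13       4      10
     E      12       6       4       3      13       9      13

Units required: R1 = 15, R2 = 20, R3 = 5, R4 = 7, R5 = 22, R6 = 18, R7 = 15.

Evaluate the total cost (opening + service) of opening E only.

Each district is assigned to its cheapest site among the open ones.
{E}: R1→E 12·15=180, R2→E 6·20=120, R3→E 4·5=20, R4→E 3·7=21, R5→E 13·22=286, R6→E 9·18=162, R7→E 13·15=195. Service 984; fixed 57; total 1041.

Total cost: 1041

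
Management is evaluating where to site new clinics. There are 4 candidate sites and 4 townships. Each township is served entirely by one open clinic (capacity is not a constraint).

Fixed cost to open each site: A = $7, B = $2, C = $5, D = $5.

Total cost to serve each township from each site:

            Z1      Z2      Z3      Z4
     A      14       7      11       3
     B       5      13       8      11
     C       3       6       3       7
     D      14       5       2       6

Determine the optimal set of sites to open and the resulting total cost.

For any fixed open set, each township goes to its cheapest open site; total = fixed + service.
{C}: Z1→C 3, Z2→C 6, Z3→C 3, Z4→C 7. Service 19; fixed 5; total 24.
{B, D}: service 18 + fixed 7 = 25
{B, C}: Z1→C 3, Z2→C 6, Z3→C 3, Z4→C 7. Service 19; fixed 7; total 26.
{A, B, C, D}: service 13 + fixed 19 = 32
No other subset beats 24.

Open C only; minimum total cost 24.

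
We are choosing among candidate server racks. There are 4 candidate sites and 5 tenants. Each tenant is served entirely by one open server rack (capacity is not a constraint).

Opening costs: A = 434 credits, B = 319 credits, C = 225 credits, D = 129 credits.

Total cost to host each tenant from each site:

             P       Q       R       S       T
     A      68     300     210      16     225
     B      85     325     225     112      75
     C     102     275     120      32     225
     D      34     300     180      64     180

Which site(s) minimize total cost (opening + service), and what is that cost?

For any fixed open set, each tenant goes to its cheapest open site; total = fixed + service.
{D}: P→D 34, Q→D 300, R→D 180, S→D 64, T→D 180. Service 758; fixed 129; total 887.
{C}: P→C 102, Q→C 275, R→C 120, S→C 32, T→C 225. Service 754; fixed 225; total 979.
{C, D}: P→D 34, Q→C 275, R→C 120, S→C 32, T→D 180. Service 641; fixed 354; total 995.
{A, B, C, D}: service 520 + fixed 1107 = 1627
No other subset beats 887.

Open D only; minimum total cost 887.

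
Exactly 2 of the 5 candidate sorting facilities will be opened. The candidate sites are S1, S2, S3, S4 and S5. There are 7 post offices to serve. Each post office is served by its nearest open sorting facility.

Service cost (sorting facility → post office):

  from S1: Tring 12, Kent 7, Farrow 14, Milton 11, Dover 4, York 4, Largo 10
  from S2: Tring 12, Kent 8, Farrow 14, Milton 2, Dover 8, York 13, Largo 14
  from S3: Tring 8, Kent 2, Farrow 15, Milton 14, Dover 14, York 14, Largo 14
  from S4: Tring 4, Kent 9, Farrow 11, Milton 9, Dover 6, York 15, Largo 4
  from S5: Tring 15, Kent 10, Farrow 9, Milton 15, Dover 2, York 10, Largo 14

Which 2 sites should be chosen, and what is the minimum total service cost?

Choose S1 and S4; total service cost 43.

With exactly 2 open, each post office uses its cheapest among the chosen.
{S1, S4}: Tring→S4 4, Kent→S1 7, Farrow→S4 11, Milton→S4 9, Dover→S1 4, York→S1 4, Largo→S4 4. Service cost 43.
{S4, S5}: service cost 47
{S2, S4}: service cost 48
Among all 10 size-2 choices, {S1, S4} is lowest.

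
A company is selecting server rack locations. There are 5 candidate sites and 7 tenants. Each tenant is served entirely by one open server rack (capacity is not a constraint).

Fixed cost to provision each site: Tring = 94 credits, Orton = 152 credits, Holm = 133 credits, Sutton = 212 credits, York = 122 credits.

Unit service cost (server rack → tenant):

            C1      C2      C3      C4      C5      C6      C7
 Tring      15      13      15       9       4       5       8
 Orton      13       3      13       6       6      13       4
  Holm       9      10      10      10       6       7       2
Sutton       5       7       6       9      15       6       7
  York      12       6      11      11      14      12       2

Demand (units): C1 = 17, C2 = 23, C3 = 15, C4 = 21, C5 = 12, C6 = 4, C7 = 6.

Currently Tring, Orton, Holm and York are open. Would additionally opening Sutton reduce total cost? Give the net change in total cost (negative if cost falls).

No — net change +84 (cost rises by 84).

Current service cost with {Tring, Orton, Holm, York}: 578.
Adding Sutton: each tenant re-picks its cheapest; new service cost 450, saving 128.
Extra fixed cost: 212. Net change = 212 − 128 = 84.
(Totals: 1079 → 1163.)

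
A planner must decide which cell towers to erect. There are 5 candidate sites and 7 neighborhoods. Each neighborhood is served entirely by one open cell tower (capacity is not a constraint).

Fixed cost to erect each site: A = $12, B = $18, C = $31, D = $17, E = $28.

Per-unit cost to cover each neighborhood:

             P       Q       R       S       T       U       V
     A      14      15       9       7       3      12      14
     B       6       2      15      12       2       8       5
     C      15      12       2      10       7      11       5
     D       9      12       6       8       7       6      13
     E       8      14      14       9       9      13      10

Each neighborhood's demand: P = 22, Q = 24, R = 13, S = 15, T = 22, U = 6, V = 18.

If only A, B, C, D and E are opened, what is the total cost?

Each neighborhood is assigned to its cheapest site among the open ones.
{A, B, C, D, E}: P→B 6·22=132, Q→B 2·24=48, R→C 2·13=26, S→A 7·15=105, T→B 2·22=44, U→D 6·6=36, V→B 5·18=90. Service 481; fixed 106; total 587.

Total cost: 587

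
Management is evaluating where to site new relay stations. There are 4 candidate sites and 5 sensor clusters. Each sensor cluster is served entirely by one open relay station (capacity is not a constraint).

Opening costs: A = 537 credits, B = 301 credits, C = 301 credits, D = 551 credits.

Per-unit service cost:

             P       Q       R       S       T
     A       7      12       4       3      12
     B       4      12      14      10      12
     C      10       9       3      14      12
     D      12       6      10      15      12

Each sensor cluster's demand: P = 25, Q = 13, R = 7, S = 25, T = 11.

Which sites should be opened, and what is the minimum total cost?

Open B only; minimum total cost 1037.

For any fixed open set, each sensor cluster goes to its cheapest open site; total = fixed + service.
{B}: P→B 4·25=100, Q→B 12·13=156, R→B 14·7=98, S→B 10·25=250, T→B 12·11=132. Service 736; fixed 301; total 1037.
{A}: service 566 + fixed 537 = 1103
{C}: P→C 10·25=250, Q→C 9·13=117, R→C 3·7=21, S→C 14·25=350, T→C 12·11=132. Service 870; fixed 301; total 1171.
{A, B, C, D}: P→B 4·25=100, Q→D 6·13=78, R→C 3·7=21, S→A 3·25=75, T→A 12·11=132. Service 406; fixed 1690; total 2096.
No other subset beats 1037.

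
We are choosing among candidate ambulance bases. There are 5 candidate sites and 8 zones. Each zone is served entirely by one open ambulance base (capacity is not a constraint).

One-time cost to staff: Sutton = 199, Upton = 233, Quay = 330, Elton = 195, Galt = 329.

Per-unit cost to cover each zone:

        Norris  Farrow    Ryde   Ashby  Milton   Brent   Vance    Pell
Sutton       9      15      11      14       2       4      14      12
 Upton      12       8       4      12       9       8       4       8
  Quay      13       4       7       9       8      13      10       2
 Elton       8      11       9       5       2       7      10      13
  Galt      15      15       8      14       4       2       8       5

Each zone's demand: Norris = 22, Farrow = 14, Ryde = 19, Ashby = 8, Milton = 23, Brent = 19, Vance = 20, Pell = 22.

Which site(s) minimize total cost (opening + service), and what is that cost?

Open Upton and Elton; minimum total cost 1267.

For any fixed open set, each zone goes to its cheapest open site; total = fixed + service.
{Upton, Elton}: Norris→Elton 8·22=176, Farrow→Upton 8·14=112, Ryde→Upton 4·19=76, Ashby→Elton 5·8=40, Milton→Elton 2·23=46, Brent→Elton 7·19=133, Vance→Upton 4·20=80, Pell→Upton 8·22=176. Service 839; fixed 428; total 1267.
{Sutton, Upton}: service 860 + fixed 432 = 1292
{Quay, Elton}: service 828 + fixed 525 = 1353
{Sutton, Upton, Quay, Elton, Galt}: service 556 + fixed 1286 = 1842
No other subset beats 1267.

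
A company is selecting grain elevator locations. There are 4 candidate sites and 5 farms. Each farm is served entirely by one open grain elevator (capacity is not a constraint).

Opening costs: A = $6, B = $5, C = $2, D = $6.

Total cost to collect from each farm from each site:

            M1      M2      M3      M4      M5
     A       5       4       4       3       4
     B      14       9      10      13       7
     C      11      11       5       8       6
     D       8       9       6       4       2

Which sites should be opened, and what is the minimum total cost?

For any fixed open set, each farm goes to its cheapest open site; total = fixed + service.
{A}: M1→A 5, M2→A 4, M3→A 4, M4→A 3, M5→A 4. Service 20; fixed 6; total 26.
{A, C}: M1→A 5, M2→A 4, M3→A 4, M4→A 3, M5→A 4. Service 20; fixed 8; total 28.
{A, D}: service 18 + fixed 12 = 30
{A, B, C, D}: service 18 + fixed 19 = 37
No other subset beats 26.

Open A only; minimum total cost 26.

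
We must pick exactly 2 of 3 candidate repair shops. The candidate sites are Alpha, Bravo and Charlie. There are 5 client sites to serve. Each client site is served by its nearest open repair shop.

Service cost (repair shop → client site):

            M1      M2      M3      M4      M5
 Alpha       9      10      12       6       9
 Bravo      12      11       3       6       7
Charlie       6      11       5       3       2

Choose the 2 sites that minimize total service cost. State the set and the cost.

With exactly 2 open, each client site uses its cheapest among the chosen.
{Bravo, Charlie}: M1→Charlie 6, M2→Bravo 11, M3→Bravo 3, M4→Charlie 3, M5→Charlie 2. Service cost 25.
{Alpha, Charlie}: service cost 26
{Alpha, Bravo}: service cost 35
Among all 3 size-2 choices, {Bravo, Charlie} is lowest.

Choose Bravo and Charlie; total service cost 25.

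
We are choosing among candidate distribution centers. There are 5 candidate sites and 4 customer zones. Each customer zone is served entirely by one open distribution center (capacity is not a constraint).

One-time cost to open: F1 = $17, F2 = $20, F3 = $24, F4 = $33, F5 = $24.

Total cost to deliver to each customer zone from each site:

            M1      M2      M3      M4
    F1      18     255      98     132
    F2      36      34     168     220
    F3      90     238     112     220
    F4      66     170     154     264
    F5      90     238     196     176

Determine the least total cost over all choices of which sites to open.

For any fixed open set, each customer zone goes to its cheapest open site; total = fixed + service.
{F1, F2}: M1→F1 18, M2→F2 34, M3→F1 98, M4→F1 132. Service 282; fixed 37; total 319.
{F1, F2, F3}: M1→F1 18, M2→F2 34, M3→F1 98, M4→F1 132. Service 282; fixed 61; total 343.
{F1, F2, F5}: service 282 + fixed 61 = 343
{F1, F2, F3, F4, F5}: service 282 + fixed 118 = 400
No other subset beats 319.

Minimum total cost: 319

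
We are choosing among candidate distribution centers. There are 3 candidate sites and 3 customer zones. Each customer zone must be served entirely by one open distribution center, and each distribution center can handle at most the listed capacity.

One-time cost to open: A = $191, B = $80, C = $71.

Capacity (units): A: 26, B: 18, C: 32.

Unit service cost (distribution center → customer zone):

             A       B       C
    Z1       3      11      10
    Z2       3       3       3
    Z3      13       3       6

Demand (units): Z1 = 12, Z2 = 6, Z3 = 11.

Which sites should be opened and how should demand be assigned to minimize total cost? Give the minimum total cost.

Minimum total cost: 275

Open {C}: Z1→C 10·12=120, Z2→C 3·6=18, Z3→C 6·11=66.
Loads: C carries 29/32. Service 204; fixed 71; total 275.
Next best feasible plan costs 322.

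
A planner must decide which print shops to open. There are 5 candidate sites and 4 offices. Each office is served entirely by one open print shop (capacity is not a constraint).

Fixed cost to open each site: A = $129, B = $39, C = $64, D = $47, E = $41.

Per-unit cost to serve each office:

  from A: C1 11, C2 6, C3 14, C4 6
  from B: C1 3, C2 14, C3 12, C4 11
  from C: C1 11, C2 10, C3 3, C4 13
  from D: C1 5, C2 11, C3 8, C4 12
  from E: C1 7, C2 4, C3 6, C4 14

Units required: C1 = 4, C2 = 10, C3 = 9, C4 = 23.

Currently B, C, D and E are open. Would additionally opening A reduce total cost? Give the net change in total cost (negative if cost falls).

No — net change +14 (cost rises by 14).

Current service cost with {B, C, D, E}: 332.
Adding A: each office re-picks its cheapest; new service cost 217, saving 115.
Extra fixed cost: 129. Net change = 129 − 115 = 14.
(Totals: 523 → 537.)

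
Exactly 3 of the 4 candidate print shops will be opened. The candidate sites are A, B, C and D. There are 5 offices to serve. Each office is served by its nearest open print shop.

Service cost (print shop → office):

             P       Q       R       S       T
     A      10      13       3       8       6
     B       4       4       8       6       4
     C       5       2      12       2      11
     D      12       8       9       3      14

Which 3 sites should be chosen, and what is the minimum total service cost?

Choose A, B and C; total service cost 15.

With exactly 3 open, each office uses its cheapest among the chosen.
{A, B, C}: P→B 4, Q→C 2, R→A 3, S→C 2, T→B 4. Service cost 15.
{A, B, D}: service cost 18
{A, C, D}: service cost 18
Among all 4 size-3 choices, {A, B, C} is lowest.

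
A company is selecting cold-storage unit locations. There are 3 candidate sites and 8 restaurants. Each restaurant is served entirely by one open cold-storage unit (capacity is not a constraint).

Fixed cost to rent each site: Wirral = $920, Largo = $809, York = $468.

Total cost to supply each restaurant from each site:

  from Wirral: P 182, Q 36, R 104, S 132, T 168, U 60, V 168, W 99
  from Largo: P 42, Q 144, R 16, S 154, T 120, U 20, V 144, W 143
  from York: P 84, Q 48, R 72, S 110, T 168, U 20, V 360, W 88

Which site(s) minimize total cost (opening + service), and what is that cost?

Open York only; minimum total cost 1418.

For any fixed open set, each restaurant goes to its cheapest open site; total = fixed + service.
{York}: P→York 84, Q→York 48, R→York 72, S→York 110, T→York 168, U→York 20, V→York 360, W→York 88. Service 950; fixed 468; total 1418.
{Largo}: P→Largo 42, Q→Largo 144, R→Largo 16, S→Largo 154, T→Largo 120, U→Largo 20, V→Largo 144, W→Largo 143. Service 783; fixed 809; total 1592.
{Largo, York}: P→Largo 42, Q→York 48, R→Largo 16, S→York 110, T→Largo 120, U→Largo 20, V→Largo 144, W→York 88. Service 588; fixed 1277; total 1865.
{Wirral, Largo, York}: service 576 + fixed 2197 = 2773
No other subset beats 1418.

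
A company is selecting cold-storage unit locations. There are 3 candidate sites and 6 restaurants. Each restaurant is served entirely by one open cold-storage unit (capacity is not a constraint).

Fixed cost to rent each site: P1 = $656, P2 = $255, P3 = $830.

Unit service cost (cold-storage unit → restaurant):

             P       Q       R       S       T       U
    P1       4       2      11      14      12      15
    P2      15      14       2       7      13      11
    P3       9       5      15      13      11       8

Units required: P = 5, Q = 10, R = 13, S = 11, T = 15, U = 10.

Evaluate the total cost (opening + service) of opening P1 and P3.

Total cost: 2057

Each restaurant is assigned to its cheapest site among the open ones.
{P1, P3}: P→P1 4·5=20, Q→P1 2·10=20, R→P1 11·13=143, S→P3 13·11=143, T→P3 11·15=165, U→P3 8·10=80. Service 571; fixed 1486; total 2057.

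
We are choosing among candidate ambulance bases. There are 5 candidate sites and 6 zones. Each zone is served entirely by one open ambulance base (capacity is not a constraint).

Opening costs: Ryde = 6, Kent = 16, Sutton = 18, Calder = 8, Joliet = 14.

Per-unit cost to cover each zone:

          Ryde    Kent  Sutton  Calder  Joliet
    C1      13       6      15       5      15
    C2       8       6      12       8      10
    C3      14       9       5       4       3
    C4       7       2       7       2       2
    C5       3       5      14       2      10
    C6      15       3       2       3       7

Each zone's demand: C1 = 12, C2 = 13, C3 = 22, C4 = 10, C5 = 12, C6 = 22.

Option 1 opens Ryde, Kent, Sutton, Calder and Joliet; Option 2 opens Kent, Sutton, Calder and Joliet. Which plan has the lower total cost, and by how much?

Option 1: {Ryde, Kent, Sutton, Calder, Joliet}: C1→Calder 5·12=60, C2→Kent 6·13=78, C3→Joliet 3·22=66, C4→Kent 2·10=20, C5→Calder 2·12=24, C6→Sutton 2·22=44. Service 292; fixed 62; total 354.
Option 2: {Kent, Sutton, Calder, Joliet}: C1→Calder 5·12=60, C2→Kent 6·13=78, C3→Joliet 3·22=66, C4→Kent 2·10=20, C5→Calder 2·12=24, C6→Sutton 2·22=44. Service 292; fixed 56; total 348.
Difference: |354 − 348| = 6.

Option 2 is cheaper by 6.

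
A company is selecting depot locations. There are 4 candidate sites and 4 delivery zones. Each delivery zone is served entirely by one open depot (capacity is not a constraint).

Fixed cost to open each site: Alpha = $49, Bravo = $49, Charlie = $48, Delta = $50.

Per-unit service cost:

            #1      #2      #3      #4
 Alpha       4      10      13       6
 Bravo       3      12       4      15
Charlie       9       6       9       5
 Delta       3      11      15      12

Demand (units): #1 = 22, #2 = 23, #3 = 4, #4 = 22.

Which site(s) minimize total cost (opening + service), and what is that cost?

For any fixed open set, each delivery zone goes to its cheapest open site; total = fixed + service.
{Bravo, Charlie}: #1→Bravo 3·22=66, #2→Charlie 6·23=138, #3→Bravo 4·4=16, #4→Charlie 5·22=110. Service 330; fixed 97; total 427.
{Charlie, Delta}: #1→Delta 3·22=66, #2→Charlie 6·23=138, #3→Charlie 9·4=36, #4→Charlie 5·22=110. Service 350; fixed 98; total 448.
{Alpha, Charlie}: #1→Alpha 4·22=88, #2→Charlie 6·23=138, #3→Charlie 9·4=36, #4→Charlie 5·22=110. Service 372; fixed 97; total 469.
{Alpha, Bravo, Charlie, Delta}: service 330 + fixed 196 = 526
No other subset beats 427.

Open Bravo and Charlie; minimum total cost 427.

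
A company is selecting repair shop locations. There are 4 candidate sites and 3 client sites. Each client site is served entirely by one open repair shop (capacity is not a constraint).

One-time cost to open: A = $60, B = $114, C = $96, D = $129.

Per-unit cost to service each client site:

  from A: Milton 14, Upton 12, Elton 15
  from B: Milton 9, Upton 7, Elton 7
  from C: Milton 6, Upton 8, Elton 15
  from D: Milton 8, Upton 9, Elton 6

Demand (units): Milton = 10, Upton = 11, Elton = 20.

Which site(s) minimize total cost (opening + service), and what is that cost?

Open B only; minimum total cost 421.

For any fixed open set, each client site goes to its cheapest open site; total = fixed + service.
{B}: Milton→B 9·10=90, Upton→B 7·11=77, Elton→B 7·20=140. Service 307; fixed 114; total 421.
{D}: service 299 + fixed 129 = 428
{A, B}: Milton→B 9·10=90, Upton→B 7·11=77, Elton→B 7·20=140. Service 307; fixed 174; total 481.
{A, B, C, D}: service 257 + fixed 399 = 656
(All 15 nonempty subsets were checked; B only is lowest.)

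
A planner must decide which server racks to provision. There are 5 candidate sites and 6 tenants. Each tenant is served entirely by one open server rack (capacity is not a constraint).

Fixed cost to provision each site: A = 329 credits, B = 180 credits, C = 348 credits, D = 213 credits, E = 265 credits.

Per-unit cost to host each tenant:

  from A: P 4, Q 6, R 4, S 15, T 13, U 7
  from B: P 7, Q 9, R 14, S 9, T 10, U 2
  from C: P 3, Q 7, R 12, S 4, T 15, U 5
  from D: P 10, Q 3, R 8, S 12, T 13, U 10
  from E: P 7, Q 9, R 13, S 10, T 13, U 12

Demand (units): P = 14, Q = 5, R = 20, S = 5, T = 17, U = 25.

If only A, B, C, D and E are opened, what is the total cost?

Total cost: 1712

Each tenant is assigned to its cheapest site among the open ones.
{A, B, C, D, E}: P→C 3·14=42, Q→D 3·5=15, R→A 4·20=80, S→C 4·5=20, T→B 10·17=170, U→B 2·25=50. Service 377; fixed 1335; total 1712.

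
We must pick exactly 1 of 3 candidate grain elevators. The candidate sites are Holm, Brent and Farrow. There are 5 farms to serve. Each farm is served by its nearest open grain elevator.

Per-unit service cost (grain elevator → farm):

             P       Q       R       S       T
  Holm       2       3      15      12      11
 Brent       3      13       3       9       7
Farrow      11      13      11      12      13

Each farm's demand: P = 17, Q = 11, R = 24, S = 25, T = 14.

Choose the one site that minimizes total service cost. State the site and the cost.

Choose Brent only; total service cost 589.

With exactly 1 open, each farm uses its cheapest among the chosen.
{Brent}: P→Brent 3·17=51, Q→Brent 13·11=143, R→Brent 3·24=72, S→Brent 9·25=225, T→Brent 7·14=98. Service cost 589.
{Holm}: service cost 881
{Farrow}: service cost 1076
Among all 3 size-1 choices, {Brent} is lowest.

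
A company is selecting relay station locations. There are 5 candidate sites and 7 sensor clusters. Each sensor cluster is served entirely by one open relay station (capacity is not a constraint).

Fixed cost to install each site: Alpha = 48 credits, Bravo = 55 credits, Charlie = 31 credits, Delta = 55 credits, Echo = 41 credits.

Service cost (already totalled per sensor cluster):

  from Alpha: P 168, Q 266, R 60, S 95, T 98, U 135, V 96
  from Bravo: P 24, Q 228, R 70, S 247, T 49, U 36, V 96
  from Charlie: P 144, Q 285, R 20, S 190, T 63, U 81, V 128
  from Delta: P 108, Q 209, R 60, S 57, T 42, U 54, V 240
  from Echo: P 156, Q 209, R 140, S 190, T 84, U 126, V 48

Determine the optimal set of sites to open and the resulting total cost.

Open Bravo, Charlie, Delta and Echo; minimum total cost 618.

For any fixed open set, each sensor cluster goes to its cheapest open site; total = fixed + service.
{Bravo, Charlie, Delta, Echo}: P→Bravo 24, Q→Delta 209, R→Charlie 20, S→Delta 57, T→Delta 42, U→Bravo 36, V→Echo 48. Service 436; fixed 182; total 618.
{Bravo, Charlie, Delta}: P→Bravo 24, Q→Delta 209, R→Charlie 20, S→Delta 57, T→Delta 42, U→Bravo 36, V→Bravo 96. Service 484; fixed 141; total 625.
{Bravo, Delta, Echo}: service 476 + fixed 151 = 627
{Alpha, Bravo, Charlie, Delta, Echo}: P→Bravo 24, Q→Delta 209, R→Charlie 20, S→Delta 57, T→Delta 42, U→Bravo 36, V→Echo 48. Service 436; fixed 230; total 666.
No other subset beats 618.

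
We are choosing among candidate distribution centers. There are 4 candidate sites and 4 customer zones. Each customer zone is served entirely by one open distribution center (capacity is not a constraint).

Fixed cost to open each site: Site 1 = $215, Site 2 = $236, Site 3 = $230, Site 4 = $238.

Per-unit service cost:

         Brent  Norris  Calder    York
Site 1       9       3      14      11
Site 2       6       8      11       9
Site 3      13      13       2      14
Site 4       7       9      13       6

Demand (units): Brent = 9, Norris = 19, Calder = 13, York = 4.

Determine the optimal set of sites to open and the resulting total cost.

For any fixed open set, each customer zone goes to its cheapest open site; total = fixed + service.
{Site 1}: Brent→Site 1 9·9=81, Norris→Site 1 3·19=57, Calder→Site 1 14·13=182, York→Site 1 11·4=44. Service 364; fixed 215; total 579.
{Site 2}: Brent→Site 2 6·9=54, Norris→Site 2 8·19=152, Calder→Site 2 11·13=143, York→Site 2 9·4=36. Service 385; fixed 236; total 621.
{Site 1, Site 3}: service 208 + fixed 445 = 653
{Site 1, Site 2, Site 3, Site 4}: Brent→Site 2 6·9=54, Norris→Site 1 3·19=57, Calder→Site 3 2·13=26, York→Site 4 6·4=24. Service 161; fixed 919; total 1080.
No other subset beats 579.

Open Site 1 only; minimum total cost 579.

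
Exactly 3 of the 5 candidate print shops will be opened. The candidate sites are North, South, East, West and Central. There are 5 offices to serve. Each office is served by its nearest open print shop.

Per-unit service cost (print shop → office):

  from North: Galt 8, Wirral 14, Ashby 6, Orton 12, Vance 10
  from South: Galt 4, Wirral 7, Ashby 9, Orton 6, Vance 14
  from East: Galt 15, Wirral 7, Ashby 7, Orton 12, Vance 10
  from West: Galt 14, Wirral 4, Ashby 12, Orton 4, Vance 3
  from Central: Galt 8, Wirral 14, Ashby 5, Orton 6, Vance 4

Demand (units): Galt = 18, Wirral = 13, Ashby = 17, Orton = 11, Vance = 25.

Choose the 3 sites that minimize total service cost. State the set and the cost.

With exactly 3 open, each office uses its cheapest among the chosen.
{South, West, Central}: Galt→South 4·18=72, Wirral→West 4·13=52, Ashby→Central 5·17=85, Orton→West 4·11=44, Vance→West 3·25=75. Service cost 328.
{North, South, West}: service cost 345
{South, East, West}: service cost 362
Among all 10 size-3 choices, {South, West, Central} is lowest.

Choose South, West and Central; total service cost 328.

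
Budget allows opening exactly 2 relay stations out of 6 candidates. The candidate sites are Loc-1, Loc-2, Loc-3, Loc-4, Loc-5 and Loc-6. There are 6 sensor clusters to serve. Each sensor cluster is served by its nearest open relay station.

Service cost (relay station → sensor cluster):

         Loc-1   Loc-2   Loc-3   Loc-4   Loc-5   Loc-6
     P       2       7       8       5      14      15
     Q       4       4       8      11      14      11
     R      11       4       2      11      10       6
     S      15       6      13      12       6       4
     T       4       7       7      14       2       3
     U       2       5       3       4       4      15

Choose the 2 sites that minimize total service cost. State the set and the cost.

With exactly 2 open, each sensor cluster uses its cheapest among the chosen.
{Loc-1, Loc-6}: P→Loc-1 2, Q→Loc-1 4, R→Loc-6 6, S→Loc-6 4, T→Loc-6 3, U→Loc-1 2. Service cost 21.
{Loc-1, Loc-2}: service cost 22
{Loc-1, Loc-5}: service cost 26
Among all 15 size-2 choices, {Loc-1, Loc-6} is lowest.

Choose Loc-1 and Loc-6; total service cost 21.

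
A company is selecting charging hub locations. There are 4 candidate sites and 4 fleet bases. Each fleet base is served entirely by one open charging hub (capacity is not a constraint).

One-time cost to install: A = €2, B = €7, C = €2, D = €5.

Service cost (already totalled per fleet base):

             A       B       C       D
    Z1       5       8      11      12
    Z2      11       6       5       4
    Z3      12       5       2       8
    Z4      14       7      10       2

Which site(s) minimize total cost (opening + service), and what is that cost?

For any fixed open set, each fleet base goes to its cheapest open site; total = fixed + service.
{A, C, D}: Z1→A 5, Z2→D 4, Z3→C 2, Z4→D 2. Service 13; fixed 9; total 22.
{A, C}: service 22 + fixed 4 = 26
{A, D}: Z1→A 5, Z2→D 4, Z3→D 8, Z4→D 2. Service 19; fixed 7; total 26.
{A, B, C, D}: service 13 + fixed 16 = 29
(All 15 nonempty subsets were checked; A, C and D is lowest.)

Open A, C and D; minimum total cost 22.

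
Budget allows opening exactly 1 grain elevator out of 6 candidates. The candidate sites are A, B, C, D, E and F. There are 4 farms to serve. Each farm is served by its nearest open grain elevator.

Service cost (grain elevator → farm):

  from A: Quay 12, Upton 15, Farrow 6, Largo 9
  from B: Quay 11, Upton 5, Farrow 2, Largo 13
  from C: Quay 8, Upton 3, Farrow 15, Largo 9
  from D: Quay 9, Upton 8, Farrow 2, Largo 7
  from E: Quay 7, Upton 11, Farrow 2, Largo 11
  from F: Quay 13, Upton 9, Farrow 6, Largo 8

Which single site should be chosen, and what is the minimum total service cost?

Choose D only; total service cost 26.

With exactly 1 open, each farm uses its cheapest among the chosen.
{D}: Quay→D 9, Upton→D 8, Farrow→D 2, Largo→D 7. Service cost 26.
{B}: service cost 31
{E}: service cost 31
Among all 6 size-1 choices, {D} is lowest.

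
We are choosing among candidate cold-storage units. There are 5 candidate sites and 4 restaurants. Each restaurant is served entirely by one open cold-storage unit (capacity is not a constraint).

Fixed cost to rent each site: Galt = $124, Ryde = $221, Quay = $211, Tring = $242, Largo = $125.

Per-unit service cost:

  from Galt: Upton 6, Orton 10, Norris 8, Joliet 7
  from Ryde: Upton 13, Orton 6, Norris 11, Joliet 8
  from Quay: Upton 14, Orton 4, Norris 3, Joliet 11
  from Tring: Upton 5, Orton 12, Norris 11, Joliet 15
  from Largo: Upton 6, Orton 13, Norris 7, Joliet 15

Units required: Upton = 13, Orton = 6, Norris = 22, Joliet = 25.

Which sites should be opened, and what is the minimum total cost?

Open Galt only; minimum total cost 613.

For any fixed open set, each restaurant goes to its cheapest open site; total = fixed + service.
{Galt}: Upton→Galt 6·13=78, Orton→Galt 10·6=60, Norris→Galt 8·22=176, Joliet→Galt 7·25=175. Service 489; fixed 124; total 613.
{Galt, Quay}: service 343 + fixed 335 = 678
{Galt, Largo}: service 467 + fixed 249 = 716
{Galt, Ryde, Quay, Tring, Largo}: service 330 + fixed 923 = 1253
No other subset beats 613.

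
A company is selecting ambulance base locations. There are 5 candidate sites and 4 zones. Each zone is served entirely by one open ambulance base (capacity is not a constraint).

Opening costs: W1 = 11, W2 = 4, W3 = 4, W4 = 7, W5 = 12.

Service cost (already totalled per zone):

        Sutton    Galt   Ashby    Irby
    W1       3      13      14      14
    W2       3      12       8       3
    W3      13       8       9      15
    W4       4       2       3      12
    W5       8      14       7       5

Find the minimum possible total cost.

For any fixed open set, each zone goes to its cheapest open site; total = fixed + service.
{W2, W4}: Sutton→W2 3, Galt→W4 2, Ashby→W4 3, Irby→W2 3. Service 11; fixed 11; total 22.
{W2, W3, W4}: service 11 + fixed 15 = 26
{W4}: Sutton→W4 4, Galt→W4 2, Ashby→W4 3, Irby→W4 12. Service 21; fixed 7; total 28.
{W1, W2, W3, W4, W5}: Sutton→W1 3, Galt→W4 2, Ashby→W4 3, Irby→W2 3. Service 11; fixed 38; total 49.
No other subset beats 22.

Minimum total cost: 22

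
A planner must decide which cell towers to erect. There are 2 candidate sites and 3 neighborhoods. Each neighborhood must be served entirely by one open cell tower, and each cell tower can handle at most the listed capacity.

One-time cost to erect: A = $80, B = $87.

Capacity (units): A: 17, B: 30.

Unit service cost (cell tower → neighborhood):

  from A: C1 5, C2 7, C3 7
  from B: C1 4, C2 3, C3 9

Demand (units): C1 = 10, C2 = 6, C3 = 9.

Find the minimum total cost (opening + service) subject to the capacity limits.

Open {B}: C1→B 4·10=40, C2→B 3·6=18, C3→B 9·9=81.
Loads: B carries 25/30. Service 139; fixed 87; total 226.
Next best feasible plan costs 288.

Minimum total cost: 226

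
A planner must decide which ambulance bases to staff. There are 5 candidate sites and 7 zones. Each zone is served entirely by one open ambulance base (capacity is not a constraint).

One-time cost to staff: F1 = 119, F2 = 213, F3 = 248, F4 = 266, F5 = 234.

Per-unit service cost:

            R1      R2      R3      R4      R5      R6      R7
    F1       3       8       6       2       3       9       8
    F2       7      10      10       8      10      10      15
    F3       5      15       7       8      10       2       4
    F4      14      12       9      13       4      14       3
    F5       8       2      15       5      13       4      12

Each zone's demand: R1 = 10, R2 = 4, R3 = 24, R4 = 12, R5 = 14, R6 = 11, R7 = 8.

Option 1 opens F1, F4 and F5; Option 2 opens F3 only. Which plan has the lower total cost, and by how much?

Option 1: {F1, F4, F5}: R1→F1 3·10=30, R2→F5 2·4=8, R3→F1 6·24=144, R4→F1 2·12=24, R5→F1 3·14=42, R6→F5 4·11=44, R7→F4 3·8=24. Service 316; fixed 619; total 935.
Option 2: {F3}: R1→F3 5·10=50, R2→F3 15·4=60, R3→F3 7·24=168, R4→F3 8·12=96, R5→F3 10·14=140, R6→F3 2·11=22, R7→F3 4·8=32. Service 568; fixed 248; total 816.
Difference: |935 − 816| = 119.

Option 2 is cheaper by 119.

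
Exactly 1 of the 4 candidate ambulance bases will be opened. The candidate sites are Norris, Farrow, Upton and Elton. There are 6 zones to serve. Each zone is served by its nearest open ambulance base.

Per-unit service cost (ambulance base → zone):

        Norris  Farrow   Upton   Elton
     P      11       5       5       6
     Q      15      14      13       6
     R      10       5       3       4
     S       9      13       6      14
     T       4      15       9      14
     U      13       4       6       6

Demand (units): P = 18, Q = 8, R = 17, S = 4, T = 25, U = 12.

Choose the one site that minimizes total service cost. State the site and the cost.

Choose Upton only; total service cost 566.

With exactly 1 open, each zone uses its cheapest among the chosen.
{Upton}: P→Upton 5·18=90, Q→Upton 13·8=104, R→Upton 3·17=51, S→Upton 6·4=24, T→Upton 9·25=225, U→Upton 6·12=72. Service cost 566.
{Elton}: service cost 702
{Farrow}: service cost 762
Among all 4 size-1 choices, {Upton} is lowest.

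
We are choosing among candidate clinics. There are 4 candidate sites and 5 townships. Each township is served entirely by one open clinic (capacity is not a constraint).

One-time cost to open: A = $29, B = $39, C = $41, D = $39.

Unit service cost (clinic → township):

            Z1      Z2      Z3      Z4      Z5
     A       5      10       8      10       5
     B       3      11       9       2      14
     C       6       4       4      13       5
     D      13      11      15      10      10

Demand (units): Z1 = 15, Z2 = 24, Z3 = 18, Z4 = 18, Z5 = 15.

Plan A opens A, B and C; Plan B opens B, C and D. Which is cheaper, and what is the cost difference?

Plan A is cheaper by 10.

Plan A: {A, B, C}: Z1→B 3·15=45, Z2→C 4·24=96, Z3→C 4·18=72, Z4→B 2·18=36, Z5→A 5·15=75. Service 324; fixed 109; total 433.
Plan B: {B, C, D}: Z1→B 3·15=45, Z2→C 4·24=96, Z3→C 4·18=72, Z4→B 2·18=36, Z5→C 5·15=75. Service 324; fixed 119; total 443.
Difference: |433 − 443| = 10.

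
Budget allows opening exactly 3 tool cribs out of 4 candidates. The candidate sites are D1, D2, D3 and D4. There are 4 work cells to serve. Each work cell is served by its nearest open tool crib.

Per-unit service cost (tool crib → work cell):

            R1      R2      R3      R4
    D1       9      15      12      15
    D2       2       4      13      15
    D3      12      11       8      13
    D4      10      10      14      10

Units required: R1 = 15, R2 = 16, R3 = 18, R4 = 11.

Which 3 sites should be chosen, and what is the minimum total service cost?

With exactly 3 open, each work cell uses its cheapest among the chosen.
{D2, D3, D4}: R1→D2 2·15=30, R2→D2 4·16=64, R3→D3 8·18=144, R4→D4 10·11=110. Service cost 348.
{D1, D2, D3}: service cost 381
{D1, D2, D4}: service cost 420
Among all 4 size-3 choices, {D2, D3, D4} is lowest.

Choose D2, D3 and D4; total service cost 348.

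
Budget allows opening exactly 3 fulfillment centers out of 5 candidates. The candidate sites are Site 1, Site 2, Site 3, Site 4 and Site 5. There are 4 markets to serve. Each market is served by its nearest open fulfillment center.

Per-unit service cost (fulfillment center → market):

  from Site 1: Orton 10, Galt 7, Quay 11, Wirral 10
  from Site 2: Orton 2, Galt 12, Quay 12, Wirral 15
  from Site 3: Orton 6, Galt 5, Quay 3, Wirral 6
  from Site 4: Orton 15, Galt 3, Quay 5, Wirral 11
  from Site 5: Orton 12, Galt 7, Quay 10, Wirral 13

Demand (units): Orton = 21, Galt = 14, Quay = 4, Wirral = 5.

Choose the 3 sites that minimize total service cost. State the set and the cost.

Choose Site 2, Site 3 and Site 4; total service cost 126.

With exactly 3 open, each market uses its cheapest among the chosen.
{Site 2, Site 3, Site 4}: Orton→Site 2 2·21=42, Galt→Site 4 3·14=42, Quay→Site 3 3·4=12, Wirral→Site 3 6·5=30. Service cost 126.
{Site 1, Site 2, Site 3}: service cost 154
{Site 1, Site 2, Site 4}: service cost 154
Among all 10 size-3 choices, {Site 2, Site 3, Site 4} is lowest.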